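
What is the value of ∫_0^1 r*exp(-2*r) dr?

Integrate by parts once (u = r, dv = exp(-2*r) dr).
An antiderivative is F(r) = (-2*r - 1)*exp(-2*r)/4.
Then F(1) - F(0) = (-3*exp(-2)/4) - (-1/4) = (-3 + exp(2))*exp(-2)/4.

(-3 + exp(2))*exp(-2)/4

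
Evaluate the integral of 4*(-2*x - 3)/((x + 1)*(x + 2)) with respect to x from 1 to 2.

Factor the denominator: x**2 + 3*x + 2 = (x + 2)(x + 1).
Partial fractions: 4*(-2*x - 3)/((x + 1)*(x + 2)) = -4/(x + 2) - 4/(x + 1).
An antiderivative is F(x) = -4*log(x + 1) - 4*log(x + 2).
Then F(2) - F(1) = (-8*log(2) - 4*log(3)) - (-4*log(3) - 4*log(2)) = -log(16).

-log(16)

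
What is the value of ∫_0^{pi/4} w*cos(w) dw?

Integrate by parts once (u = w, dv = cos(w) dw).
An antiderivative is F(w) = w*sin(w) + cos(w).
Then F(pi/4) - F(0) = (sqrt(2)*(pi + 4)/8) - (1) = -1 + sqrt(2)*pi/8 + sqrt(2)/2.

-1 + sqrt(2)*pi/8 + sqrt(2)/2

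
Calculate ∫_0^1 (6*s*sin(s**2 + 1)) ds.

Let u = s**2 + 1, so du = 2*s ds. When s = 0, u = 1; when s = 1, u = 2.
The integral becomes 3·∫ sin(u) du from 1 to 2, with antiderivative -3*cos(u).
Back in s: F(s) = -3*cos(s**2 + 1).
Then F(1) - F(0) = (-3*cos(2)) - (-3*cos(1)) = -3*cos(2) + 3*cos(1).

-3*cos(2) + 3*cos(1)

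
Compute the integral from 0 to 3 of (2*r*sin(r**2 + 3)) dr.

Let u = r**2 + 3, so du = 2*r dr. When r = 0, u = 3; when r = 3, u = 12.
The integral becomes ∫ sin(u) du from 3 to 12, with antiderivative -cos(u).
Back in r: F(r) = -cos(r**2 + 3).
Then F(3) - F(0) = (-cos(12)) - (-cos(3)) = cos(3) - cos(12).

cos(3) - cos(12)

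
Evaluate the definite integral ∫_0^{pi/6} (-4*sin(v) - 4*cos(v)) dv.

An antiderivative is F(v) = -4*sin(v) + 4*cos(v).
Then F(pi/6) - F(0) = (-2 + 2*sqrt(3)) - (4) = -6 + 2*sqrt(3).

-6 + 2*sqrt(3)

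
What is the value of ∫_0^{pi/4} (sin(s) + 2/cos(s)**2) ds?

An antiderivative is F(s) = -cos(s) + 2*tan(s).
Then F(pi/4) - F(0) = (2 - sqrt(2)/2) - (-1) = 3 - sqrt(2)/2.

3 - sqrt(2)/2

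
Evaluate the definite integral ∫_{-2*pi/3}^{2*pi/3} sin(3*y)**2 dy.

2*pi/3

Use the identity sin^2(3*y) = (1 - cos(6*y))/2.
An antiderivative is F(y) = y/2 - sin(6*y)/12.
Then F(2*pi/3) - F(-2*pi/3) = (pi/3) - (-pi/3) = 2*pi/3.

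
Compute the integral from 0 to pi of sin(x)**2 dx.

pi/2

Use the identity sin^2(x) = (1 - cos(2*x))/2.
An antiderivative is F(x) = x/2 - sin(2*x)/4.
Then F(pi) - F(0) = (pi/2) - (0) = pi/2.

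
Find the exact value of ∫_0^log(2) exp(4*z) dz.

Let u = exp(z), so du = exp(z) dz. When z = 0, u = 1; when z = log(2), u = 2.
The integral becomes ∫ u**3 du from 1 to 2, with antiderivative u**4/4.
Back in z: F(z) = exp(4*z)/4.
Then F(log(2)) - F(0) = (4) - (1/4) = 15/4.

15/4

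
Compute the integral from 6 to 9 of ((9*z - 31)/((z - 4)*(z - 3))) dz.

-log(2) + 5*log(5)

Factor the denominator: z**2 - 7*z + 12 = (z - 3)(z - 4).
Partial fractions: (9*z - 31)/((z - 4)*(z - 3)) = 4/(z - 3) + 5/(z - 4).
An antiderivative is F(z) = 5*log(z - 4) + 4*log(z - 3).
Then F(9) - F(6) = (4*log(2) + 4*log(3) + 5*log(5)) - (5*log(2) + 4*log(3)) = -log(2) + 5*log(5).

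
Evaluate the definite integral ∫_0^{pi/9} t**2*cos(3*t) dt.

Integrate by parts twice (u = t^2, dv = cos(3*t) dt).
An antiderivative is F(t) = t**2*sin(3*t)/3 + 2*t*cos(3*t)/9 - 2*sin(3*t)/27.
Then F(pi/9) - F(0) = (-sqrt(3)/27 + sqrt(3)*pi**2/486 + pi/81) - (0) = -sqrt(3)/27 + sqrt(3)*pi**2/486 + pi/81.

-sqrt(3)/27 + sqrt(3)*pi**2/486 + pi/81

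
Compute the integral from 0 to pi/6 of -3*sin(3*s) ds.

An antiderivative is F(s) = cos(3*s).
Then F(pi/6) - F(0) = (0) - (1) = -1.

-1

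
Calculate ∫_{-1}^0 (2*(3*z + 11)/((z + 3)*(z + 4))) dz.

Factor the denominator: z**2 + 7*z + 12 = (z + 4)(z + 3).
Partial fractions: 2*(3*z + 11)/((z + 3)*(z + 4)) = 2/(z + 4) + 4/(z + 3).
An antiderivative is F(z) = 4*log(z + 3) + 2*log(z + 4).
Then F(0) - F(-1) = (4*log(2) + 4*log(3)) - (2*log(3) + 4*log(2)) = log(9).

log(9)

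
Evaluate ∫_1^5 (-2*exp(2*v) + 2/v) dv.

-exp(10) + log(25) + exp(2)

An antiderivative is F(v) = -exp(2*v) + 2*log(v).
Then F(5) - F(1) = (-exp(10) + log(25)) - (-exp(2)) = -exp(10) + log(25) + exp(2).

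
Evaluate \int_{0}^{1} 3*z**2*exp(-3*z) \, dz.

2/9 - 17*exp(-3)/9

Integrate by parts twice (u = z^2, dv = 3*exp(-3*z) dz).
An antiderivative is F(z) = (-9*z**2 - 6*z - 2)*exp(-3*z)/9.
Then F(1) - F(0) = (-17*exp(-3)/9) - (-2/9) = 2/9 - 17*exp(-3)/9.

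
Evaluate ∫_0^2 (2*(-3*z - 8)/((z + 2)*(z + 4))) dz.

log(4/81)

Factor the denominator: z**2 + 6*z + 8 = (z + 4)(z + 2).
Partial fractions: 2*(-3*z - 8)/((z + 2)*(z + 4)) = -4/(z + 4) - 2/(z + 2).
An antiderivative is F(z) = -2*log(z + 2) - 4*log(z + 4).
Then F(2) - F(0) = (-8*log(2) - 4*log(3)) - (-10*log(2)) = log(4/81).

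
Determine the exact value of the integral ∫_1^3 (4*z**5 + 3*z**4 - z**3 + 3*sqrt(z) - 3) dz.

6*sqrt(3) + 9038/15

By the power rule, an antiderivative is F(z) = 2*z**6/3 + 3*z**5/5 - z**4/4 + 2*z**(3/2) - 3*z.
Then F(3) - F(1) = (6*sqrt(3) + 12051/20) - (1/60) = 6*sqrt(3) + 9038/15.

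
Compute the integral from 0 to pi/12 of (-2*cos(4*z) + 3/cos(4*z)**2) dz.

An antiderivative is F(z) = -sin(4*z)/2 + 3*tan(4*z)/4.
Then F(pi/12) - F(0) = (sqrt(3)/2) - (0) = sqrt(3)/2.

sqrt(3)/2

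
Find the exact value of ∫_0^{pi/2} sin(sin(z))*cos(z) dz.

1 - cos(1)

Let u = sin(z), so du = cos(z) dz. When z = 0, u = 0; when z = pi/2, u = 1.
The integral becomes ∫ sin(u) du from 0 to 1, with antiderivative -cos(u).
Back in z: F(z) = -cos(sin(z)).
Then F(pi/2) - F(0) = (-cos(1)) - (-1) = 1 - cos(1).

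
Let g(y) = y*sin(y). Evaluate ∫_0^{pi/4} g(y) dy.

sqrt(2)*(4 - pi)/8

Integrate by parts once (u = y, dv = sin(y) dy).
An antiderivative is F(y) = -y*cos(y) + sin(y).
Then F(pi/4) - F(0) = (sqrt(2)*(4 - pi)/8) - (0) = sqrt(2)*(4 - pi)/8.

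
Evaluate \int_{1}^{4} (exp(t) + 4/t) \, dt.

An antiderivative is F(t) = exp(t) + 4*log(t).
Then F(4) - F(1) = (8*log(2) + exp(4)) - (exp(1)) = -exp(1) + 8*log(2) + exp(4).

-exp(1) + 8*log(2) + exp(4)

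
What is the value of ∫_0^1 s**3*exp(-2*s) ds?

3/8 - 19*exp(-2)/8

Integrate by parts 3 times (u = s^3, dv = exp(-2*s) ds).
An antiderivative is F(s) = (-4*s**3 - 6*s**2 - 6*s - 3)*exp(-2*s)/8.
Then F(1) - F(0) = (-19*exp(-2)/8) - (-3/8) = 3/8 - 19*exp(-2)/8.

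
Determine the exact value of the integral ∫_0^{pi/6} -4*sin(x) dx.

-4 + 2*sqrt(3)

An antiderivative is F(x) = 4*cos(x).
Then F(pi/6) - F(0) = (2*sqrt(3)) - (4) = -4 + 2*sqrt(3).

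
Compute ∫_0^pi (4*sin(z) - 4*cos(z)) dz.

8

An antiderivative is F(z) = -4*sin(z) - 4*cos(z).
Then F(pi) - F(0) = (4) - (-4) = 8.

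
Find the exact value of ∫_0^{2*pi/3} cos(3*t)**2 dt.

Use the identity cos^2(3*t) = (1 + cos(6*t))/2.
An antiderivative is F(t) = t/2 + sin(6*t)/12.
Then F(2*pi/3) - F(0) = (pi/3) - (0) = pi/3.

pi/3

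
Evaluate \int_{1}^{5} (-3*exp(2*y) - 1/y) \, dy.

An antiderivative is F(y) = -3*exp(2*y)/2 - log(y).
Then F(5) - F(1) = (-3*exp(10)/2 - log(5)) - (-3*exp(2)/2) = -3*exp(10)/2 - log(5) + 3*exp(2)/2.

-3*exp(10)/2 - log(5) + 3*exp(2)/2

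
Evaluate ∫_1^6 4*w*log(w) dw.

Integrate by parts once (u = ln w, dv = 4*w dw).
An antiderivative is F(w) = w**2*(2*log(w) - 1).
Then F(6) - F(1) = (-36 + 72*log(2) + 72*log(3)) - (-1) = -35 + 72*log(2) + 72*log(3).

-35 + 72*log(2) + 72*log(3)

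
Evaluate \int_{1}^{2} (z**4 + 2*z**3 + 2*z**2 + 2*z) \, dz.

By the power rule, an antiderivative is F(z) = z**5/5 + z**4/2 + 2*z**3/3 + z**2.
Then F(2) - F(1) = (356/15) - (71/30) = 641/30.

641/30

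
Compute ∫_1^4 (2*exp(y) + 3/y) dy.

-2*exp(1) + 6*log(2) + 2*exp(4)

An antiderivative is F(y) = 2*exp(y) + 3*log(y).
Then F(4) - F(1) = (log(64) + 2*exp(4)) - (2*exp(1)) = -2*exp(1) + 6*log(2) + 2*exp(4).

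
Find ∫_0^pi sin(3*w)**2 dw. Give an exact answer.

pi/2

Use the identity sin^2(3*w) = (1 - cos(6*w))/2.
An antiderivative is F(w) = w/2 - sin(6*w)/12.
Then F(pi) - F(0) = (pi/2) - (0) = pi/2.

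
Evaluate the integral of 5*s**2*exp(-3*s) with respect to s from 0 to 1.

Integrate by parts twice (u = s^2, dv = 5*exp(-3*s) ds).
An antiderivative is F(s) = (-45*s**2 - 30*s - 10)*exp(-3*s)/27.
Then F(1) - F(0) = (-85*exp(-3)/27) - (-10/27) = 10/27 - 85*exp(-3)/27.

10/27 - 85*exp(-3)/27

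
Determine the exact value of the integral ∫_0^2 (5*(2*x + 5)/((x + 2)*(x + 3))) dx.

-5*log(3) + 5*log(2) + 5*log(5)

Factor the denominator: x**2 + 5*x + 6 = (x + 3)(x + 2).
Partial fractions: 5*(2*x + 5)/((x + 2)*(x + 3)) = 5/(x + 3) + 5/(x + 2).
An antiderivative is F(x) = 5*log(x + 2) + 5*log(x + 3).
Then F(2) - F(0) = (10*log(2) + 5*log(5)) - (5*log(2) + 5*log(3)) = -5*log(3) + 5*log(2) + 5*log(5).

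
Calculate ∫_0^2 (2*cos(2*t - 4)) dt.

sin(4)

Let u = 2*t - 4, so du = 2 dt. When t = 0, u = -4; when t = 2, u = 0.
The integral becomes ∫ cos(u) du from -4 to 0, with antiderivative sin(u).
Back in t: F(t) = sin(2*t - 4).
Then F(2) - F(0) = (0) - (-sin(4)) = sin(4).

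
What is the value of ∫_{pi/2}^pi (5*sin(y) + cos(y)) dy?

4

An antiderivative is F(y) = sin(y) - 5*cos(y).
Then F(pi) - F(pi/2) = (5) - (1) = 4.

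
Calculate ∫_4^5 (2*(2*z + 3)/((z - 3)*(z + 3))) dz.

Factor the denominator: z**2 - 9 = (z + 3)(z - 3).
Partial fractions: 2*(2*z + 3)/((z - 3)*(z + 3)) = 1/(z + 3) + 3/(z - 3).
An antiderivative is F(z) = 3*log(z - 3) + log(z + 3).
Then F(5) - F(4) = (log(64)) - (log(7)) = log(64/7).

log(64/7)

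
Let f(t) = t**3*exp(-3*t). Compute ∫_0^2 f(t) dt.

2/27 - 122*exp(-6)/27

Integrate by parts 3 times (u = t^3, dv = exp(-3*t) dt).
An antiderivative is F(t) = (-9*t**3 - 9*t**2 - 6*t - 2)*exp(-3*t)/27.
Then F(2) - F(0) = (-122*exp(-6)/27) - (-2/27) = 2/27 - 122*exp(-6)/27.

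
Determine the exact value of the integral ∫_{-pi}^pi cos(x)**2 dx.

Use the identity cos^2(x) = (1 + cos(2*x))/2.
An antiderivative is F(x) = x/2 + sin(2*x)/4.
Then F(pi) - F(-pi) = (pi/2) - (-pi/2) = pi.

pi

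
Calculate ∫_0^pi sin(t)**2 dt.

pi/2

Use the identity sin^2(t) = (1 - cos(2*t))/2.
An antiderivative is F(t) = t/2 - sin(2*t)/4.
Then F(pi) - F(0) = (pi/2) - (0) = pi/2.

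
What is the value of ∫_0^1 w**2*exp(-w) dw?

Integrate by parts twice (u = w^2, dv = exp(-w) dw).
An antiderivative is F(w) = (-w**2 - 2*w - 2)*exp(-w).
Then F(1) - F(0) = (-5*exp(-1)) - (-2) = 2 - 5*exp(-1).

2 - 5*exp(-1)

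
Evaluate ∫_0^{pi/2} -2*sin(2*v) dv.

-2

An antiderivative is F(v) = cos(2*v).
Then F(pi/2) - F(0) = (-1) - (1) = -2.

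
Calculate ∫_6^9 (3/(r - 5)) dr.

An antiderivative is F(r) = 3*log(r - 5).
Then F(9) - F(6) = (log(64)) - (0) = log(64).

log(64)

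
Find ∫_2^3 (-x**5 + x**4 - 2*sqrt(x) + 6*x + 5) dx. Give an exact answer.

By the power rule, an antiderivative is F(x) = -x**6/6 + x**5/5 - 4*x**(3/2)/3 + 3*x**2 + 5*x.
Then F(3) - F(2) = (-309/10 - 4*sqrt(3)) - (266/15 - 8*sqrt(2)/3) = -1459/30 - 4*sqrt(3) + 8*sqrt(2)/3.

-1459/30 - 4*sqrt(3) + 8*sqrt(2)/3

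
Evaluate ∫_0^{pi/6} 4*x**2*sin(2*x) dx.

Integrate by parts twice (u = x^2, dv = 4*sin(2*x) dx).
An antiderivative is F(x) = -2*x**2*cos(2*x) + 2*x*sin(2*x) + cos(2*x).
Then F(pi/6) - F(0) = (-pi**2/36 + 1/2 + sqrt(3)*pi/6) - (1) = -1/2 - pi**2/36 + sqrt(3)*pi/6.

-1/2 - pi**2/36 + sqrt(3)*pi/6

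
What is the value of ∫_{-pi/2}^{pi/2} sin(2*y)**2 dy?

pi/2

Use the identity sin^2(2*y) = (1 - cos(4*y))/2.
An antiderivative is F(y) = y/2 - sin(4*y)/8.
Then F(pi/2) - F(-pi/2) = (pi/4) - (-pi/4) = pi/2.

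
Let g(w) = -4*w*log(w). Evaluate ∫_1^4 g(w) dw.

15 - 64*log(2)

Integrate by parts once (u = ln w, dv = -4*w dw).
An antiderivative is F(w) = -w**2*(2*log(w) - 1).
Then F(4) - F(1) = (16 - 64*log(2)) - (1) = 15 - 64*log(2).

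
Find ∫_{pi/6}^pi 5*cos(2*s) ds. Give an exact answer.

An antiderivative is F(s) = 5*sin(2*s)/2.
Then F(pi) - F(pi/6) = (0) - (5*sqrt(3)/4) = -5*sqrt(3)/4.

-5*sqrt(3)/4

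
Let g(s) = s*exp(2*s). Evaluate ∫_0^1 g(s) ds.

Integrate by parts once (u = s, dv = exp(2*s) ds).
An antiderivative is F(s) = (2*s - 1)*exp(2*s)/4.
Then F(1) - F(0) = (exp(2)/4) - (-1/4) = 1/4 + exp(2)/4.

1/4 + exp(2)/4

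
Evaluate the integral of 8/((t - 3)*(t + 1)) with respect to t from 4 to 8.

Factor the denominator: t**2 - 2*t - 3 = (t + 1)(t - 3).
Partial fractions: 8/((t - 3)*(t + 1)) = -2/(t + 1) + 2/(t - 3).
An antiderivative is F(t) = 2*log(t - 3) - 2*log(t + 1).
Then F(8) - F(4) = (log(25/81)) - (-log(25)) = -4*log(3) + 4*log(5).

-4*log(3) + 4*log(5)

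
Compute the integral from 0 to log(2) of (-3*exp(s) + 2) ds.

-3 + log(4)

An antiderivative is F(s) = 2*s - 3*exp(s).
Then F(log(2)) - F(0) = (-6 + 2*log(2)) - (-3) = -3 + log(4).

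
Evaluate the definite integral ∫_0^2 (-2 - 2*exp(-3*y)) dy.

-14/3 + 2*exp(-6)/3

An antiderivative is F(y) = -2*y + 2*exp(-3*y)/3.
Then F(2) - F(0) = (-4 + 2*exp(-6)/3) - (2/3) = -14/3 + 2*exp(-6)/3.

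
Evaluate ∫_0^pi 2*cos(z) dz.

0

An antiderivative is F(z) = 2*sin(z).
Then F(pi) - F(0) = (0) - (0) = 0.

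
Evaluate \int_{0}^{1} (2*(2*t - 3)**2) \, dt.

Let u = 2*t - 3, so du = 2 dt. When t = 0, u = -3; when t = 1, u = -1.
The integral becomes ∫ u**2 du from -3 to -1, with antiderivative u**3/3.
Back in t: F(t) = (2*t - 3)**3/3.
Then F(1) - F(0) = (-1/3) - (-9) = 26/3.

26/3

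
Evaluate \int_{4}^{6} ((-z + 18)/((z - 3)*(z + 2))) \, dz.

-8*log(2) + 7*log(3)

Factor the denominator: z**2 - z - 6 = (z + 2)(z - 3).
Partial fractions: (-z + 18)/((z - 3)*(z + 2)) = -4/(z + 2) + 3/(z - 3).
An antiderivative is F(z) = 3*log(z - 3) - 4*log(z + 2).
Then F(6) - F(4) = (-12*log(2) + 3*log(3)) - (-4*log(3) - 4*log(2)) = -8*log(2) + 7*log(3).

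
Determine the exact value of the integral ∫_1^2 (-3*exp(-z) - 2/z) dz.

-2*log(2) - 3*exp(-1) + 3*exp(-2)

An antiderivative is F(z) = -2*log(z) + 3*exp(-z).
Then F(2) - F(1) = (-2*log(2) + 3*exp(-2)) - (3*exp(-1)) = -2*log(2) - 3*exp(-1) + 3*exp(-2).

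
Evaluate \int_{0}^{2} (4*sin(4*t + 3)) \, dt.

Let u = 4*t + 3, so du = 4 dt. When t = 0, u = 3; when t = 2, u = 11.
The integral becomes ∫ sin(u) du from 3 to 11, with antiderivative -cos(u).
Back in t: F(t) = -cos(4*t + 3).
Then F(2) - F(0) = (-cos(11)) - (-cos(3)) = cos(3) - cos(11).

cos(3) - cos(11)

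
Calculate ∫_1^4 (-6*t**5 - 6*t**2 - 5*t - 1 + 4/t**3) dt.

-34077/8

By the power rule, an antiderivative is F(t) = -t**6 - 2*t**3 - 5*t**2/2 - t - 2/t**2.
Then F(4) - F(1) = (-34145/8) - (-17/2) = -34077/8.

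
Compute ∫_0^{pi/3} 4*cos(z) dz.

An antiderivative is F(z) = 4*sin(z).
Then F(pi/3) - F(0) = (2*sqrt(3)) - (0) = 2*sqrt(3).

2*sqrt(3)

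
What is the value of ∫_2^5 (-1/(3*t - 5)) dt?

-log(10)/3

An antiderivative is F(t) = -log(3*t - 5)/3.
Then F(5) - F(2) = (-log(10)/3) - (0) = -log(10)/3.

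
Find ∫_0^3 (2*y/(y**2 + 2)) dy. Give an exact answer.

log(11/2)

Let u = y**2 + 2, so du = 2*y dy. When y = 0, u = 2; when y = 3, u = 11.
The integral becomes ∫ 1/u du from 2 to 11, with antiderivative log(u).
Back in y: F(y) = log(y**2 + 2).
Then F(3) - F(0) = (log(11)) - (log(2)) = log(11/2).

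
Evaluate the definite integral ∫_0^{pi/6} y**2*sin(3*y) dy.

Integrate by parts twice (u = y^2, dv = sin(3*y) dy).
An antiderivative is F(y) = -y**2*cos(3*y)/3 + 2*y*sin(3*y)/9 + 2*cos(3*y)/27.
Then F(pi/6) - F(0) = (pi/27) - (2/27) = -2/27 + pi/27.

-2/27 + pi/27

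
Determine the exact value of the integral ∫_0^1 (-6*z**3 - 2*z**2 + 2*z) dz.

By the power rule, an antiderivative is F(z) = -3*z**4/2 - 2*z**3/3 + z**2.
Then F(1) - F(0) = (-7/6) - (0) = -7/6.

-7/6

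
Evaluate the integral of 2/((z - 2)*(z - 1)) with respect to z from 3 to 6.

log(64/25)

Factor the denominator: z**2 - 3*z + 2 = (z - 1)(z - 2).
Partial fractions: 2/((z - 2)*(z - 1)) = -2/(z - 1) + 2/(z - 2).
An antiderivative is F(z) = 2*log(z - 2) - 2*log(z - 1).
Then F(6) - F(3) = (log(16/25)) - (-log(4)) = log(64/25).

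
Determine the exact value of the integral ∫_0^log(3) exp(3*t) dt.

26/3

Let u = exp(t), so du = exp(t) dt. When t = 0, u = 1; when t = log(3), u = 3.
The integral becomes ∫ u**2 du from 1 to 3, with antiderivative u**3/3.
Back in t: F(t) = exp(3*t)/3.
Then F(log(3)) - F(0) = (9) - (1/3) = 26/3.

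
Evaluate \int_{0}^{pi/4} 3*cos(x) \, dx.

3*sqrt(2)/2

An antiderivative is F(x) = 3*sin(x).
Then F(pi/4) - F(0) = (3*sqrt(2)/2) - (0) = 3*sqrt(2)/2.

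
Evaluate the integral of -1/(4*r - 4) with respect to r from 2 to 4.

An antiderivative is F(r) = -log(4*r - 4)/4.
Then F(4) - F(2) = (-log(12)/4) - (-log(2)/2) = -log(3)/4.

-log(3)/4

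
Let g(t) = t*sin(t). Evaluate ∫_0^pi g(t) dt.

pi

Integrate by parts once (u = t, dv = sin(t) dt).
An antiderivative is F(t) = -t*cos(t) + sin(t).
Then F(pi) - F(0) = (pi) - (0) = pi.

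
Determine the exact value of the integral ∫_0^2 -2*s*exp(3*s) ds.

Integrate by parts once (u = s, dv = -2*exp(3*s) ds).
An antiderivative is F(s) = (-6*s + 2)*exp(3*s)/9.
Then F(2) - F(0) = (-10*exp(6)/9) - (2/9) = -10*exp(6)/9 - 2/9.

-10*exp(6)/9 - 2/9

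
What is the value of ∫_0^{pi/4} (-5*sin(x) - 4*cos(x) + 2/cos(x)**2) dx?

An antiderivative is F(x) = -4*sin(x) + 5*cos(x) + 2*tan(x).
Then F(pi/4) - F(0) = (sqrt(2)/2 + 2) - (5) = -3 + sqrt(2)/2.

-3 + sqrt(2)/2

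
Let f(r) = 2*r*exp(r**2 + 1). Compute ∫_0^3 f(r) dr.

Let u = r**2 + 1, so du = 2*r dr. When r = 0, u = 1; when r = 3, u = 10.
The integral becomes ∫ exp(u) du from 1 to 10, with antiderivative exp(u).
Back in r: F(r) = exp(r**2 + 1).
Then F(3) - F(0) = (exp(10)) - (exp(1)) = -exp(1) + exp(10).

-exp(1) + exp(10)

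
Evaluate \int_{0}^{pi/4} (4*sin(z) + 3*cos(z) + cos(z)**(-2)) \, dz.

An antiderivative is F(z) = 3*sin(z) - 4*cos(z) + tan(z).
Then F(pi/4) - F(0) = (1 - sqrt(2)/2) - (-4) = 5 - sqrt(2)/2.

5 - sqrt(2)/2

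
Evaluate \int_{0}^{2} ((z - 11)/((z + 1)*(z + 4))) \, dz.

log(3/32)

Factor the denominator: z**2 + 5*z + 4 = (z + 4)(z + 1).
Partial fractions: (z - 11)/((z + 1)*(z + 4)) = 5/(z + 4) - 4/(z + 1).
An antiderivative is F(z) = -4*log(z + 1) + 5*log(z + 4).
Then F(2) - F(0) = (log(96)) - (10*log(2)) = log(3/32).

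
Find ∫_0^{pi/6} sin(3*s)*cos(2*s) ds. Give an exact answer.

3/5 - sqrt(3)/5

Use the identity sin(3*s)cos(2*s) = [sin(5*s) + sin(s)]/2.
An antiderivative is F(s) = -cos(s)/2 - cos(5*s)/10.
Then F(pi/6) - F(0) = (-sqrt(3)/5) - (-3/5) = 3/5 - sqrt(3)/5.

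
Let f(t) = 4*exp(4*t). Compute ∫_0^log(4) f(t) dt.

255

Let u = exp(t), so du = exp(t) dt. When t = 0, u = 1; when t = log(4), u = 4.
The integral becomes 4·∫ u**3 du from 1 to 4, with antiderivative u**4.
Back in t: F(t) = exp(4*t).
Then F(log(4)) - F(0) = (256) - (1) = 255.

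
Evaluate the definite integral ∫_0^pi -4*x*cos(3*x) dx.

Integrate by parts once (u = x, dv = -4*cos(3*x) dx).
An antiderivative is F(x) = -4*x*sin(3*x)/3 - 4*cos(3*x)/9.
Then F(pi) - F(0) = (4/9) - (-4/9) = 8/9.

8/9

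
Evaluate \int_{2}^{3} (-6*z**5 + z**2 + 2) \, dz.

By the power rule, an antiderivative is F(z) = -z**6 + z**3/3 + 2*z.
Then F(3) - F(2) = (-714) - (-172/3) = -1970/3.

-1970/3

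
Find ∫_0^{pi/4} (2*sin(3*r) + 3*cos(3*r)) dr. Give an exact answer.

An antiderivative is F(r) = sin(3*r) - 2*cos(3*r)/3.
Then F(pi/4) - F(0) = (5*sqrt(2)/6) - (-2/3) = 2/3 + 5*sqrt(2)/6.

2/3 + 5*sqrt(2)/6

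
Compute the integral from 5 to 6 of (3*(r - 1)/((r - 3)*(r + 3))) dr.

Factor the denominator: r**2 - 9 = (r + 3)(r - 3).
Partial fractions: 3*(r - 1)/((r - 3)*(r + 3)) = 2/(r + 3) + 1/(r - 3).
An antiderivative is F(r) = log(r - 3) + 2*log(r + 3).
Then F(6) - F(5) = (5*log(3)) - (7*log(2)) = -7*log(2) + 5*log(3).

-7*log(2) + 5*log(3)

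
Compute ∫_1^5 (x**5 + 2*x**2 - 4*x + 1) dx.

By the power rule, an antiderivative is F(x) = x**6/6 + 2*x**3/3 - 2*x**2 + x.
Then F(5) - F(1) = (5285/2) - (-1/6) = 7928/3.

7928/3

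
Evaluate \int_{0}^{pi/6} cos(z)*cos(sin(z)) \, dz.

sin(1/2)

Let u = sin(z), so du = cos(z) dz. When z = 0, u = 0; when z = pi/6, u = 1/2.
The integral becomes ∫ cos(u) du from 0 to 1/2, with antiderivative sin(u).
Back in z: F(z) = sin(sin(z)).
Then F(pi/6) - F(0) = (sin(1/2)) - (0) = sin(1/2).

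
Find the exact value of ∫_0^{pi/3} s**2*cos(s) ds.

Integrate by parts twice (u = s^2, dv = cos(s) ds).
An antiderivative is F(s) = s**2*sin(s) + 2*s*cos(s) - 2*sin(s).
Then F(pi/3) - F(0) = (-sqrt(3) + sqrt(3)*pi**2/18 + pi/3) - (0) = -sqrt(3) + sqrt(3)*pi**2/18 + pi/3.

-sqrt(3) + sqrt(3)*pi**2/18 + pi/3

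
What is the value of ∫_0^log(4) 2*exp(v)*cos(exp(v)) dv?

Let u = exp(v), so du = exp(v) dv. When v = 0, u = 1; when v = log(4), u = 4.
The integral becomes 2·∫ cos(u) du from 1 to 4, with antiderivative 2*sin(u).
Back in v: F(v) = 2*sin(exp(v)).
Then F(log(4)) - F(0) = (2*sin(4)) - (2*sin(1)) = -2*sin(1) + 2*sin(4).

-2*sin(1) + 2*sin(4)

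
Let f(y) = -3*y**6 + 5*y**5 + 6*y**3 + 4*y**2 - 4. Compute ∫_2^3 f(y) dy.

-1466/7

By the power rule, an antiderivative is F(y) = -3*y**7/7 + 5*y**6/6 + 3*y**4/2 + 4*y**3/3 - 4*y.
Then F(3) - F(2) = (-1290/7) - (176/7) = -1466/7.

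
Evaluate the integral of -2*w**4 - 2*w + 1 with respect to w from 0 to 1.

-2/5

By the power rule, an antiderivative is F(w) = -2*w**5/5 - w**2 + w.
Then F(1) - F(0) = (-2/5) - (0) = -2/5.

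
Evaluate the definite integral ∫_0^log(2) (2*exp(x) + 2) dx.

2*log(2) + 2

An antiderivative is F(x) = 2*x + 2*exp(x).
Then F(log(2)) - F(0) = (2*log(2) + 4) - (2) = 2*log(2) + 2.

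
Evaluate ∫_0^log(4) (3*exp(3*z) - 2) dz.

An antiderivative is F(z) = exp(3*z) - 2*z.
Then F(log(4)) - F(0) = (64 - 4*log(2)) - (1) = 63 - log(16).

63 - log(16)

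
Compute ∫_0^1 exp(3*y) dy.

-1/3 + exp(3)/3

An antiderivative is F(y) = exp(3*y)/3.
Then F(1) - F(0) = (exp(3)/3) - (1/3) = -1/3 + exp(3)/3.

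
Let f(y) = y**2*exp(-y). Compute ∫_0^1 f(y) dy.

Integrate by parts twice (u = y^2, dv = exp(-y) dy).
An antiderivative is F(y) = (-y**2 - 2*y - 2)*exp(-y).
Then F(1) - F(0) = (-5*exp(-1)) - (-2) = 2 - 5*exp(-1).

2 - 5*exp(-1)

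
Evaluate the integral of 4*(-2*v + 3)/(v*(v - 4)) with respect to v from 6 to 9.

-5*log(5) - 3*log(3) + 8*log(2)

Factor the denominator: v**2 - 4*v = v(v - 4).
Partial fractions: 4*(-2*v + 3)/(v*(v - 4)) = -3/v - 5/(v - 4).
An antiderivative is F(v) = -3*log(v) - 5*log(v - 4).
Then F(9) - F(6) = (-5*log(5) - 6*log(3)) - (-8*log(2) - 3*log(3)) = -5*log(5) - 3*log(3) + 8*log(2).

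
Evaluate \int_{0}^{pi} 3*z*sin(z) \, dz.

Integrate by parts once (u = z, dv = 3*sin(z) dz).
An antiderivative is F(z) = -3*z*cos(z) + 3*sin(z).
Then F(pi) - F(0) = (3*pi) - (0) = 3*pi.

3*pi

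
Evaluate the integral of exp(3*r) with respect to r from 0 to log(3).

Let u = exp(r), so du = exp(r) dr. When r = 0, u = 1; when r = log(3), u = 3.
The integral becomes ∫ u**2 du from 1 to 3, with antiderivative u**3/3.
Back in r: F(r) = exp(3*r)/3.
Then F(log(3)) - F(0) = (9) - (1/3) = 26/3.

26/3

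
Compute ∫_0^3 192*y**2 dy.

1728

Let u = 4*y, so du = 4 dy. When y = 0, u = 0; when y = 3, u = 12.
The integral becomes 3·∫ u**2 du from 0 to 12, with antiderivative u**3.
Back in y: F(y) = 64*y**3.
Then F(3) - F(0) = (1728) - (0) = 1728.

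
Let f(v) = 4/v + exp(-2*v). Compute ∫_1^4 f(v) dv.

(-1 + exp(6) + 16*exp(8)*log(2))*exp(-8)/2

An antiderivative is F(v) = 4*log(v) - exp(-2*v)/2.
Then F(4) - F(1) = (-exp(-8)/2 + 8*log(2)) - (-exp(-2)/2) = (-1 + exp(6) + 16*exp(8)*log(2))*exp(-8)/2.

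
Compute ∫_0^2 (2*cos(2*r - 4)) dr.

sin(4)

Let u = 2*r - 4, so du = 2 dr. When r = 0, u = -4; when r = 2, u = 0.
The integral becomes ∫ cos(u) du from -4 to 0, with antiderivative sin(u).
Back in r: F(r) = sin(2*r - 4).
Then F(2) - F(0) = (0) - (-sin(4)) = sin(4).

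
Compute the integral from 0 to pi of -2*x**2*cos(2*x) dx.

Integrate by parts twice (u = x^2, dv = -2*cos(2*x) dx).
An antiderivative is F(x) = -x**2*sin(2*x) - x*cos(2*x) + sin(2*x)/2.
Then F(pi) - F(0) = (-pi) - (0) = -pi.

-pi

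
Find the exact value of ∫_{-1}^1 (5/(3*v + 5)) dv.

10*log(2)/3

An antiderivative is F(v) = 5*log(3*v + 5)/3.
Then F(1) - F(-1) = (log(32)) - (5*log(2)/3) = 10*log(2)/3.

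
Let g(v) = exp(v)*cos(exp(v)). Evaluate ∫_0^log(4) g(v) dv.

-sin(1) + sin(4)

Let u = exp(v), so du = exp(v) dv. When v = 0, u = 1; when v = log(4), u = 4.
The integral becomes ∫ cos(u) du from 1 to 4, with antiderivative sin(u).
Back in v: F(v) = sin(exp(v)).
Then F(log(4)) - F(0) = (sin(4)) - (sin(1)) = -sin(1) + sin(4).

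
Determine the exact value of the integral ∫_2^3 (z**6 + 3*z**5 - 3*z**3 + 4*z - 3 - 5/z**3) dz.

By the power rule, an antiderivative is F(z) = z**7/7 + z**6/2 - 3*z**4/4 + 2*z**2 - 3*z + 5/(2*z**2).
Then F(3) - F(2) = (157615/252) - (2291/56) = 294611/504.

294611/504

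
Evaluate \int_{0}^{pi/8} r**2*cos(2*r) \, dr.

Integrate by parts twice (u = r^2, dv = cos(2*r) dr).
An antiderivative is F(r) = r**2*sin(2*r)/2 + r*cos(2*r)/2 - sin(2*r)/4.
Then F(pi/8) - F(0) = (sqrt(2)*(-32 + pi**2 + 8*pi)/256) - (0) = sqrt(2)*(-32 + pi**2 + 8*pi)/256.

sqrt(2)*(-32 + pi**2 + 8*pi)/256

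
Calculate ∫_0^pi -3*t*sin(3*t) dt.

-pi

Integrate by parts once (u = t, dv = -3*sin(3*t) dt).
An antiderivative is F(t) = t*cos(3*t) - sin(3*t)/3.
Then F(pi) - F(0) = (-pi) - (0) = -pi.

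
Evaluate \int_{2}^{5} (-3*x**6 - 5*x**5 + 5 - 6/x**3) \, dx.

By the power rule, an antiderivative is F(x) = -3*x**7/7 - 5*x**6/6 + 5*x + 3/x**2.
Then F(5) - F(2) = (-48801749/1050) - (-8185/84) = -32466291/700.

-32466291/700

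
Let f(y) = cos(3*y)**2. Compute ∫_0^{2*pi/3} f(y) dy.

Use the identity cos^2(3*y) = (1 + cos(6*y))/2.
An antiderivative is F(y) = y/2 + sin(6*y)/12.
Then F(2*pi/3) - F(0) = (pi/3) - (0) = pi/3.

pi/3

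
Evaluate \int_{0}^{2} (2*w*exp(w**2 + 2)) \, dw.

Let u = w**2 + 2, so du = 2*w dw. When w = 0, u = 2; when w = 2, u = 6.
The integral becomes ∫ exp(u) du from 2 to 6, with antiderivative exp(u).
Back in w: F(w) = exp(w**2 + 2).
Then F(2) - F(0) = (exp(6)) - (exp(2)) = -exp(2) + exp(6).

-exp(2) + exp(6)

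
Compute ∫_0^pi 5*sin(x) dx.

10

An antiderivative is F(x) = -5*cos(x).
Then F(pi) - F(0) = (5) - (-5) = 10.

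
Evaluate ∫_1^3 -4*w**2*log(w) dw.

104/9 - 36*log(3)

Integrate by parts once (u = ln w, dv = -4*w**2 dw).
An antiderivative is F(w) = -4*w**3*(3*log(w) - 1)/9.
Then F(3) - F(1) = (12 - 36*log(3)) - (4/9) = 104/9 - 36*log(3).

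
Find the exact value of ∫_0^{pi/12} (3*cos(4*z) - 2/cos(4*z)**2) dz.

-sqrt(3)/8

An antiderivative is F(z) = 3*sin(4*z)/4 - tan(4*z)/2.
Then F(pi/12) - F(0) = (-sqrt(3)/8) - (0) = -sqrt(3)/8.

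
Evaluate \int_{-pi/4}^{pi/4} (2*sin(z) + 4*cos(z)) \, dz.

An antiderivative is F(z) = 4*sin(z) - 2*cos(z).
Then F(pi/4) - F(-pi/4) = (sqrt(2)) - (-3*sqrt(2)) = 4*sqrt(2).

4*sqrt(2)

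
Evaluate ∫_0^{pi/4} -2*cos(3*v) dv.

An antiderivative is F(v) = -2*sin(3*v)/3.
Then F(pi/4) - F(0) = (-sqrt(2)/3) - (0) = -sqrt(2)/3.

-sqrt(2)/3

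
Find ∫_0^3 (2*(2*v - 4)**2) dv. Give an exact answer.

24

Let u = 2*v - 4, so du = 2 dv. When v = 0, u = -4; when v = 3, u = 2.
The integral becomes ∫ u**2 du from -4 to 2, with antiderivative u**3/3.
Back in v: F(v) = (2*v - 4)**3/3.
Then F(3) - F(0) = (8/3) - (-64/3) = 24.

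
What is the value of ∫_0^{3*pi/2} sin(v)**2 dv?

Use the identity sin^2(v) = (1 - cos(2*v))/2.
An antiderivative is F(v) = v/2 - sin(2*v)/4.
Then F(3*pi/2) - F(0) = (3*pi/4) - (0) = 3*pi/4.

3*pi/4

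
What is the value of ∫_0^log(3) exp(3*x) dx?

Let u = exp(x), so du = exp(x) dx. When x = 0, u = 1; when x = log(3), u = 3.
The integral becomes ∫ u**2 du from 1 to 3, with antiderivative u**3/3.
Back in x: F(x) = exp(3*x)/3.
Then F(log(3)) - F(0) = (9) - (1/3) = 26/3.

26/3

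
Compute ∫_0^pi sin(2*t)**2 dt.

pi/2

Use the identity sin^2(2*t) = (1 - cos(4*t))/2.
An antiderivative is F(t) = t/2 - sin(4*t)/8.
Then F(pi) - F(0) = (pi/2) - (0) = pi/2.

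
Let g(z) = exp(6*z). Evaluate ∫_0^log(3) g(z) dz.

Let u = exp(z), so du = exp(z) dz. When z = 0, u = 1; when z = log(3), u = 3.
The integral becomes ∫ u**5 du from 1 to 3, with antiderivative u**6/6.
Back in z: F(z) = exp(6*z)/6.
Then F(log(3)) - F(0) = (243/2) - (1/6) = 364/3.

364/3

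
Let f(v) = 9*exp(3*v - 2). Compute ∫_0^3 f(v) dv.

Let u = 3*v - 2, so du = 3 dv. When v = 0, u = -2; when v = 3, u = 7.
The integral becomes 3·∫ exp(u) du from -2 to 7, with antiderivative 3*exp(u).
Back in v: F(v) = 3*exp(3*v - 2).
Then F(3) - F(0) = (3*exp(7)) - (3*exp(-2)) = -(3 - 3*exp(9))*exp(-2).

-(3 - 3*exp(9))*exp(-2)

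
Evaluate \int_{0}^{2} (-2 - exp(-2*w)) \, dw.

-9/2 + exp(-4)/2

An antiderivative is F(w) = -2*w + exp(-2*w)/2.
Then F(2) - F(0) = (-4 + exp(-4)/2) - (1/2) = -9/2 + exp(-4)/2.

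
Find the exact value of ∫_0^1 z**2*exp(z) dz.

Integrate by parts twice (u = z^2, dv = exp(z) dz).
An antiderivative is F(z) = (z**2 - 2*z + 2)*exp(z).
Then F(1) - F(0) = (E) - (2) = -2 + E.

-2 + E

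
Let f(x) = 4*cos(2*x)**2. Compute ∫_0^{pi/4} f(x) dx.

pi/2

Use the identity cos^2(2*x) = (1 + cos(4*x))/2.
An antiderivative is F(x) = 2*x + sin(4*x)/2.
Then F(pi/4) - F(0) = (pi/2) - (0) = pi/2.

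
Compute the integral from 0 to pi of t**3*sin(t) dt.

pi*(-6 + pi**2)

Integrate by parts 3 times (u = t^3, dv = sin(t) dt).
An antiderivative is F(t) = -t**3*cos(t) + 3*t**2*sin(t) + 6*t*cos(t) - 6*sin(t).
Then F(pi) - F(0) = (pi*(-6 + pi**2)) - (0) = pi*(-6 + pi**2).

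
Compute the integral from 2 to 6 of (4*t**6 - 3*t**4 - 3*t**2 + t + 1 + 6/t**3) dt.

By the power rule, an antiderivative is F(t) = 4*t**7/7 - 3*t**5/5 - t**3 + t**2/2 + t - 3/t**2.
Then F(6) - F(2) = (65144413/420) - (6887/140) = 16280938/105.

16280938/105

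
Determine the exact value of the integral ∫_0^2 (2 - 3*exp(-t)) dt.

3*exp(-2) + 1

An antiderivative is F(t) = 2*t + 3*exp(-t).
Then F(2) - F(0) = (3*exp(-2) + 4) - (3) = 3*exp(-2) + 1.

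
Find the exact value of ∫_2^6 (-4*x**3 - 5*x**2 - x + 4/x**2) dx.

By the power rule, an antiderivative is F(x) = -x**4 - 5*x**3/3 - x**2/2 - 4/x.
Then F(6) - F(2) = (-5024/3) - (-100/3) = -4924/3.

-4924/3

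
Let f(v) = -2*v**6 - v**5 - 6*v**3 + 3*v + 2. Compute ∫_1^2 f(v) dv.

By the power rule, an antiderivative is F(v) = -2*v**7/7 - v**6/6 - 3*v**4/2 + 3*v**2/2 + 2*v.
Then F(2) - F(1) = (-1286/21) - (65/42) = -879/14.

-879/14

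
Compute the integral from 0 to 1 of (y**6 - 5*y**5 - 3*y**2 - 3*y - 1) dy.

-88/21

By the power rule, an antiderivative is F(y) = y**7/7 - 5*y**6/6 - y**3 - 3*y**2/2 - y.
Then F(1) - F(0) = (-88/21) - (0) = -88/21.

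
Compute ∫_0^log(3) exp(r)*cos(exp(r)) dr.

Let u = exp(r), so du = exp(r) dr. When r = 0, u = 1; when r = log(3), u = 3.
The integral becomes ∫ cos(u) du from 1 to 3, with antiderivative sin(u).
Back in r: F(r) = sin(exp(r)).
Then F(log(3)) - F(0) = (sin(3)) - (sin(1)) = -sin(1) + sin(3).

-sin(1) + sin(3)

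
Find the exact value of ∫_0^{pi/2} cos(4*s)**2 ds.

Use the identity cos^2(4*s) = (1 + cos(8*s))/2.
An antiderivative is F(s) = s/2 + sin(8*s)/16.
Then F(pi/2) - F(0) = (pi/4) - (0) = pi/4.

pi/4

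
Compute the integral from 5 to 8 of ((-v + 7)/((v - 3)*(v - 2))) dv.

-9*log(2) + 4*log(5)

Factor the denominator: v**2 - 5*v + 6 = (v - 2)(v - 3).
Partial fractions: (-v + 7)/((v - 3)*(v - 2)) = -5/(v - 2) + 4/(v - 3).
An antiderivative is F(v) = 4*log(v - 3) - 5*log(v - 2).
Then F(8) - F(5) = (-5*log(3) - 5*log(2) + 4*log(5)) - (-5*log(3) + 4*log(2)) = -9*log(2) + 4*log(5).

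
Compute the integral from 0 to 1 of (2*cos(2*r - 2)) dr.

Let u = 2*r - 2, so du = 2 dr. When r = 0, u = -2; when r = 1, u = 0.
The integral becomes ∫ cos(u) du from -2 to 0, with antiderivative sin(u).
Back in r: F(r) = sin(2*r - 2).
Then F(1) - F(0) = (0) - (-sin(2)) = sin(2).

sin(2)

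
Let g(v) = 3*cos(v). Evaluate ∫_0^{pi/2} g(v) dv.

An antiderivative is F(v) = 3*sin(v).
Then F(pi/2) - F(0) = (3) - (0) = 3.

3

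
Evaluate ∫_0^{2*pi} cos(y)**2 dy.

Use the identity cos^2(y) = (1 + cos(2*y))/2.
An antiderivative is F(y) = y/2 + sin(2*y)/4.
Then F(2*pi) - F(0) = (pi) - (0) = pi.

pi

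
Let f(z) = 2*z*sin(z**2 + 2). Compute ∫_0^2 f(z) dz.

-cos(6) + cos(2)

Let u = z**2 + 2, so du = 2*z dz. When z = 0, u = 2; when z = 2, u = 6.
The integral becomes ∫ sin(u) du from 2 to 6, with antiderivative -cos(u).
Back in z: F(z) = -cos(z**2 + 2).
Then F(2) - F(0) = (-cos(6)) - (-cos(2)) = -cos(6) + cos(2).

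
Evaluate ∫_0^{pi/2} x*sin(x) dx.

Integrate by parts once (u = x, dv = sin(x) dx).
An antiderivative is F(x) = -x*cos(x) + sin(x).
Then F(pi/2) - F(0) = (1) - (0) = 1.

1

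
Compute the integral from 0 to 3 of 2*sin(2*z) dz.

Let u = 2*z, so du = 2 dz. When z = 0, u = 0; when z = 3, u = 6.
The integral becomes ∫ sin(u) du from 0 to 6, with antiderivative -cos(u).
Back in z: F(z) = -cos(2*z).
Then F(3) - F(0) = (-cos(6)) - (-1) = 1 - cos(6).

1 - cos(6)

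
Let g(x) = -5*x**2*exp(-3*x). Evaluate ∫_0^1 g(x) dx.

-10/27 + 85*exp(-3)/27

Integrate by parts twice (u = x^2, dv = -5*exp(-3*x) dx).
An antiderivative is F(x) = (45*x**2 + 30*x + 10)*exp(-3*x)/27.
Then F(1) - F(0) = (85*exp(-3)/27) - (10/27) = -10/27 + 85*exp(-3)/27.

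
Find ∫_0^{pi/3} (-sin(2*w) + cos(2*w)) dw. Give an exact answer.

-3/4 + sqrt(3)/4

An antiderivative is F(w) = sin(2*w)/2 + cos(2*w)/2.
Then F(pi/3) - F(0) = (-1/4 + sqrt(3)/4) - (1/2) = -3/4 + sqrt(3)/4.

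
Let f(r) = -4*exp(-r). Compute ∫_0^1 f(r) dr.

-4 + 4*exp(-1)

An antiderivative is F(r) = 4*exp(-r).
Then F(1) - F(0) = (4*exp(-1)) - (4) = -4 + 4*exp(-1).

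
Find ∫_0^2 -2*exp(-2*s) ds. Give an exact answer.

An antiderivative is F(s) = exp(-2*s).
Then F(2) - F(0) = (exp(-4)) - (1) = -1 + exp(-4).

-1 + exp(-4)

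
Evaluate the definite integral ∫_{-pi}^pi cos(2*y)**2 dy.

Use the identity cos^2(2*y) = (1 + cos(4*y))/2.
An antiderivative is F(y) = y/2 + sin(4*y)/8.
Then F(pi) - F(-pi) = (pi/2) - (-pi/2) = pi.

pi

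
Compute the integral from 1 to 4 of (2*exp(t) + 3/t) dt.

-2*exp(1) + 6*log(2) + 2*exp(4)

An antiderivative is F(t) = 2*exp(t) + 3*log(t).
Then F(4) - F(1) = (log(64) + 2*exp(4)) - (2*exp(1)) = -2*exp(1) + 6*log(2) + 2*exp(4).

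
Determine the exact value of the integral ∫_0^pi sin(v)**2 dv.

pi/2

Use the identity sin^2(v) = (1 - cos(2*v))/2.
An antiderivative is F(v) = v/2 - sin(2*v)/4.
Then F(pi) - F(0) = (pi/2) - (0) = pi/2.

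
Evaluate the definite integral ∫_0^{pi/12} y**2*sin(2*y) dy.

-1/4 - sqrt(3)*pi**2/576 + pi/48 + sqrt(3)/8

Integrate by parts twice (u = y^2, dv = sin(2*y) dy).
An antiderivative is F(y) = -y**2*cos(2*y)/2 + y*sin(2*y)/2 + cos(2*y)/4.
Then F(pi/12) - F(0) = (-sqrt(3)*pi**2/576 + pi/48 + sqrt(3)/8) - (1/4) = -1/4 - sqrt(3)*pi**2/576 + pi/48 + sqrt(3)/8.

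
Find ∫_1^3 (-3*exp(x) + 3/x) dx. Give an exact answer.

An antiderivative is F(x) = -3*exp(x) + 3*log(x).
Then F(3) - F(1) = (-3*exp(3) + 3*log(3)) - (-3*exp(1)) = -3*exp(3) + 3*log(3) + 3*exp(1).

-3*exp(3) + 3*log(3) + 3*exp(1)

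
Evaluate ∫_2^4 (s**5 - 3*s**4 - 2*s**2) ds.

592/15

By the power rule, an antiderivative is F(s) = s**6/6 - 3*s**5/5 - 2*s**3/3.
Then F(4) - F(2) = (128/5) - (-208/15) = 592/15.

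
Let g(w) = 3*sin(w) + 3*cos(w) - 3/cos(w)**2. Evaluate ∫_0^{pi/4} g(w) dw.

An antiderivative is F(w) = 3*sin(w) - 3*cos(w) - 3*tan(w).
Then F(pi/4) - F(0) = (-3) - (-3) = 0.

0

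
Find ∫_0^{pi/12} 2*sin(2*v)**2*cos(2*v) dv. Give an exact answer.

1/24

Let u = sin(2*v), so du = 2*cos(2*v) dv. When v = 0, u = 0; when v = pi/12, u = 1/2.
The integral becomes ∫ u**2 du from 0 to 1/2, with antiderivative u**3/3.
Back in v: F(v) = sin(2*v)**3/3.
Then F(pi/12) - F(0) = (1/24) - (0) = 1/24.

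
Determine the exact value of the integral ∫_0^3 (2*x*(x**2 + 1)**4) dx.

Let u = x**2 + 1, so du = 2*x dx. When x = 0, u = 1; when x = 3, u = 10.
The integral becomes ∫ u**4 du from 1 to 10, with antiderivative u**5/5.
Back in x: F(x) = (x**2 + 1)**5/5.
Then F(3) - F(0) = (20000) - (1/5) = 99999/5.

99999/5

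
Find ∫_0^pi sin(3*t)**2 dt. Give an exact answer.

Use the identity sin^2(3*t) = (1 - cos(6*t))/2.
An antiderivative is F(t) = t/2 - sin(6*t)/12.
Then F(pi) - F(0) = (pi/2) - (0) = pi/2.

pi/2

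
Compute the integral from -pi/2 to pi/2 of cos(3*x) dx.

An antiderivative is F(x) = sin(3*x)/3.
Then F(pi/2) - F(-pi/2) = (-1/3) - (1/3) = -2/3.

-2/3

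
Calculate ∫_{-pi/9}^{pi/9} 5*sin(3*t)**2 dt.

Use the identity sin^2(3*t) = (1 - cos(6*t))/2.
An antiderivative is F(t) = 5*t/2 - 5*sin(6*t)/12.
Then F(pi/9) - F(-pi/9) = (-5*sqrt(3)/24 + 5*pi/18) - (-5*pi/18 + 5*sqrt(3)/24) = -5*sqrt(3)/12 + 5*pi/9.

-5*sqrt(3)/12 + 5*pi/9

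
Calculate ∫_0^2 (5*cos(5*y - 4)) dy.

sin(4) + sin(6)

Let u = 5*y - 4, so du = 5 dy. When y = 0, u = -4; when y = 2, u = 6.
The integral becomes ∫ cos(u) du from -4 to 6, with antiderivative sin(u).
Back in y: F(y) = sin(5*y - 4).
Then F(2) - F(0) = (sin(6)) - (-sin(4)) = sin(4) + sin(6).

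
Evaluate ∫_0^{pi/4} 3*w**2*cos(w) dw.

Integrate by parts twice (u = w^2, dv = 3*cos(w) dw).
An antiderivative is F(w) = 3*w**2*sin(w) + 6*w*cos(w) - 6*sin(w).
Then F(pi/4) - F(0) = (3*sqrt(2)*(-32 + pi**2 + 8*pi)/32) - (0) = 3*sqrt(2)*(-32 + pi**2 + 8*pi)/32.

3*sqrt(2)*(-32 + pi**2 + 8*pi)/32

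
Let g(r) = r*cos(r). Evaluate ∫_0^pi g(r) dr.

Integrate by parts once (u = r, dv = cos(r) dr).
An antiderivative is F(r) = r*sin(r) + cos(r).
Then F(pi) - F(0) = (-1) - (1) = -2.

-2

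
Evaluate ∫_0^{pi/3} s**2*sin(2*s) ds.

-3/8 + pi**2/36 + sqrt(3)*pi/12

Integrate by parts twice (u = s^2, dv = sin(2*s) ds).
An antiderivative is F(s) = -s**2*cos(2*s)/2 + s*sin(2*s)/2 + cos(2*s)/4.
Then F(pi/3) - F(0) = (-1/8 + pi**2/36 + sqrt(3)*pi/12) - (1/4) = -3/8 + pi**2/36 + sqrt(3)*pi/12.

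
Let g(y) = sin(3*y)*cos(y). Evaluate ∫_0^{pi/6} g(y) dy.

5/16

Use the identity sin(3*y)cos(y) = [sin(4*y) + sin(2*y)]/2.
An antiderivative is F(y) = -cos(2*y)/4 - cos(4*y)/8.
Then F(pi/6) - F(0) = (-1/16) - (-3/8) = 5/16.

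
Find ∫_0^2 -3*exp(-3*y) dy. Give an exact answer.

An antiderivative is F(y) = exp(-3*y).
Then F(2) - F(0) = (exp(-6)) - (1) = -1 + exp(-6).

-1 + exp(-6)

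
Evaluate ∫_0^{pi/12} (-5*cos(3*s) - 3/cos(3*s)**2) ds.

-5*sqrt(2)/6 - 1

An antiderivative is F(s) = -5*sin(3*s)/3 - tan(3*s).
Then F(pi/12) - F(0) = (-5*sqrt(2)/6 - 1) - (0) = -5*sqrt(2)/6 - 1.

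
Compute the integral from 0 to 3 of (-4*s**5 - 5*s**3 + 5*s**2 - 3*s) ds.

By the power rule, an antiderivative is F(s) = -2*s**6/3 - 5*s**4/4 + 5*s**3/3 - 3*s**2/2.
Then F(3) - F(0) = (-2223/4) - (0) = -2223/4.

-2223/4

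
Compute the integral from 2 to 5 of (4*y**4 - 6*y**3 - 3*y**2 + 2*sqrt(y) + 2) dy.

By the power rule, an antiderivative is F(y) = 4*y**5/5 - 3*y**4/2 + 4*y**(3/2)/3 - y**3 + 2*y.
Then F(5) - F(2) = (20*sqrt(5)/3 + 2895/2) - (-12/5 + 8*sqrt(2)/3) = -8*sqrt(2)/3 + 20*sqrt(5)/3 + 14499/10.

-8*sqrt(2)/3 + 20*sqrt(5)/3 + 14499/10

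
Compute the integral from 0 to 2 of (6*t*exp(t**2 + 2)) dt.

Let u = t**2 + 2, so du = 2*t dt. When t = 0, u = 2; when t = 2, u = 6.
The integral becomes 3·∫ exp(u) du from 2 to 6, with antiderivative 3*exp(u).
Back in t: F(t) = 3*exp(t**2 + 2).
Then F(2) - F(0) = (3*exp(6)) - (3*exp(2)) = -3*(1 - exp(4))*exp(2).

-3*(1 - exp(4))*exp(2)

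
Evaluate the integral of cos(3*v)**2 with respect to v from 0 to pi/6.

pi/12

Use the identity cos^2(3*v) = (1 + cos(6*v))/2.
An antiderivative is F(v) = v/2 + sin(6*v)/12.
Then F(pi/6) - F(0) = (pi/12) - (0) = pi/12.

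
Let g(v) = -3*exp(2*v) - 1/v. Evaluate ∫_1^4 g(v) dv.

An antiderivative is F(v) = -3*exp(2*v)/2 - log(v).
Then F(4) - F(1) = (-3*exp(8)/2 - log(4)) - (-3*exp(2)/2) = -3*exp(8)/2 - log(4) + 3*exp(2)/2.

-3*exp(8)/2 - log(4) + 3*exp(2)/2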